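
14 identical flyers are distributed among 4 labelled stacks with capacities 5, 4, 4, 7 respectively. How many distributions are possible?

Ignoring the caps, the number of non-negative solutions to x_1+…+x_4 = 14 is C(17,3) = 680.
Subtract solutions that violate a single cap (substitute x_i' = x_i − (cap_i+1)): x_1 ≥ 6 gives C(11,3) = 165; x_2 ≥ 5 gives C(12,3) = 220; x_3 ≥ 5 gives C(12,3) = 220; x_4 ≥ 8 gives C(9,3) = 84. Together 689.
Add back pairs where two caps are both exceeded: 20 + 20 + 1 + 35 + 4 + 4 = 84.
By inclusion–exclusion the count is 680 − 689 + 84 = 75.

75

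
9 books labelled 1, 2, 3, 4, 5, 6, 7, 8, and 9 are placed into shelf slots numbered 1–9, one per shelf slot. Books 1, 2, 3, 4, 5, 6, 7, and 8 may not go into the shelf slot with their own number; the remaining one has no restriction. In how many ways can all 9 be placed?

Let Aᵢ (for 1 ≤ i ≤ 8) be the placements that put book i in its forbidden shelf slot. Any j of these fix j positions, leaving (9−j)! ways to fill the rest, and there are C(8,j) ways to pick which j.
By inclusion–exclusion, the number of valid placements is Σ_{j=0}^{8} (−1)^j C(8,j)·(9−j)!.
Computing: 362880 − 322560 + 141120 − 40320 + 8400 − 1344 + 168 − 16 + 1 = 148329.

148329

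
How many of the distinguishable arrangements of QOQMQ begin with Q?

Fix Q in the first position and arrange the remaining 4 letters.
Those 4 letters have Q appearing twice, giving (4)!/(2!) = 12.

12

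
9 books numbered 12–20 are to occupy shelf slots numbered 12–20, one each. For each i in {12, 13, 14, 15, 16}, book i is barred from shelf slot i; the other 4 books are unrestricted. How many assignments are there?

Let Aᵢ (for 12 ≤ i ≤ 16) be the placements that put book i in its forbidden shelf slot. Any j of these fix j positions, leaving (9−j)! ways to fill the rest, and there are C(5,j) ways to pick which j.
By inclusion–exclusion, the number of valid placements is Σ_{j=0}^{5} (−1)^j C(5,j)·(9−j)!.
Computing: 362880 − 201600 + 50400 − 7200 + 600 − 24 = 205056.

205056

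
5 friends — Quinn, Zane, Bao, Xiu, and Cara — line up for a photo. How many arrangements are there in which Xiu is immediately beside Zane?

48

Treat {Xiu, Zane} as a single unit. There are 4 units to order, and the pair itself can be ordered 2 ways.
That gives 2 × 4! = 2 × 24 = 48.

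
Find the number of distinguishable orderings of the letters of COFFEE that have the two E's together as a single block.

60

Treat the 2 copies of E as a single block. The multiset to arrange is then {EE, C, F, F, O}, 5 items in all.
That gives (5)!/(2!) = 60 arrangements.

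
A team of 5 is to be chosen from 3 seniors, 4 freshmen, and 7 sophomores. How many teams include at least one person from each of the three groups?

1288

Total 5-person selections from all 14: C(14,5) = 2002.
Subtract selections that omit an entire group: no seniors → C(11,5) = 462; no freshmen → C(10,5) = 252; no sophomores → C(7,5) = 21.
Add back selections omitting two groups (i.e. drawn from a single group): C(3,5) + C(4,5) + C(7,5) = 21.
By inclusion–exclusion: 2002 − 735 + 21 = 1288.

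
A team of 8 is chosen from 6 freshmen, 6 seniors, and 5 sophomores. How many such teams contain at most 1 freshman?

Split by how many freshmen are chosen (0 through 1).
Sum: C(6,0)·C(11,8) + C(6,1)·C(11,7) = 165 + 1980 = 2145.

2145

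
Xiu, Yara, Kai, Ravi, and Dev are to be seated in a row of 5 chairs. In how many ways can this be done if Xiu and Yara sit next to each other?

Treat {Xiu, Yara} as a single unit. There are 4 units to order, and the pair itself can be ordered 2 ways.
That gives 2 × 4! = 2 × 24 = 48.

48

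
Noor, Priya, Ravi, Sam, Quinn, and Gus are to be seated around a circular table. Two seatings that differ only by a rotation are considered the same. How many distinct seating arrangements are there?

Seat Noor anywhere (absorbing the rotational symmetry), then permute the other 5: (5)! = 120.

120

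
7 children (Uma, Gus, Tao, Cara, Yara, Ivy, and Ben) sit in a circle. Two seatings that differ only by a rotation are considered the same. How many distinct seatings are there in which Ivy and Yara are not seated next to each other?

All circular seatings of 7 people number (6)! = 720.
Those with Ivy next to Yara: fuse the pair into one unit and seat 6 units around a circle — 2·(5)! = 240.
Subtracting, 720 − 240 = 480.

480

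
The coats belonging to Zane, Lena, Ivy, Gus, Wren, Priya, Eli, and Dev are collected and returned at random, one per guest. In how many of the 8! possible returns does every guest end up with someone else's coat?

14833

Count assignments avoiding every fixed point. For any j of the 8 guests fixed to their own coat, the other 8−j can be arranged in (8−j)! ways.
By inclusion–exclusion this is Σ_{j=0}^{8} (−1)^j C(8,j)·(8−j)!.
Computing: 40320 − 40320 + 20160 − 6720 + 1680 − 336 + 56 − 8 + 1 = 14833.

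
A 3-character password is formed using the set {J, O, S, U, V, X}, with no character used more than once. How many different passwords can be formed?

120

This is a permutation of 3 out of 6: P(6,3) = 6!/3!.
6 × 5 × 4 = 120.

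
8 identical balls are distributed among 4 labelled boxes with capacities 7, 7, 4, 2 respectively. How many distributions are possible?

By stars and bars, unrestricted non-negative solutions to x_1+…+x_4 = 8 number C(8+3,3) = 165.
Subtract solutions that violate a single cap (substitute x_i' = x_i − (cap_i+1)): x_1 ≥ 8 gives C(3,3) = 1; x_2 ≥ 8 gives C(3,3) = 1; x_3 ≥ 5 gives C(6,3) = 20; x_4 ≥ 3 gives C(8,3) = 56. Together 78.
Add back pairs where two caps are both exceeded: 0 + 0 + 0 + 0 + 0 + 1 = 1.
By inclusion–exclusion the count is 165 − 78 + 1 = 88.

88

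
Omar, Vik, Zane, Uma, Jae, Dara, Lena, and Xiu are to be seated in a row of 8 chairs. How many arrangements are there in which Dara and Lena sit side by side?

10080

Treat {Dara, Lena} as a single unit. There are 7 units to order, and the pair itself can be ordered 2 ways.
That gives 2 × 7! = 2 × 5040 = 10080.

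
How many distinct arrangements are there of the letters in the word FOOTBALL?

10080

FOOTBALL has 8 letters with L appearing twice and O appearing twice.
So there are 8! / (2!·2!) = 10080 distinguishable arrangements.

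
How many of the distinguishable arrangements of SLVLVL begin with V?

20

With the first slot taken by V, it remains to arrange the other 5 letters (SLLVL).
Those 5 letters have L appearing 3 times, giving (5)!/(3!) = 20.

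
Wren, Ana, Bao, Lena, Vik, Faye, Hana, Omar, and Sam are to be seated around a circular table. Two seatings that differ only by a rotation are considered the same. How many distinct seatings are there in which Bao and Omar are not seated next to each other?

30240

Without the restriction there are (8)! = 40320 seatings.
Those with Bao next to Omar: fuse the pair into one unit and seat 8 units around a circle — 2·(7)! = 10080.
Subtracting, 40320 − 10080 = 30240.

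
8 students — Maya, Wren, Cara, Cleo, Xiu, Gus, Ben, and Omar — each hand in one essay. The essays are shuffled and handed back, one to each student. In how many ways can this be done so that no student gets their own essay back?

14833

Count assignments avoiding every fixed point. For any j of the 8 students fixed to their own essay, the other 8−j can be arranged in (8−j)! ways.
By inclusion–exclusion this is Σ_{j=0}^{8} (−1)^j C(8,j)·(8−j)!.
Computing: 40320 − 40320 + 20160 − 6720 + 1680 − 336 + 56 − 8 + 1 = 14833.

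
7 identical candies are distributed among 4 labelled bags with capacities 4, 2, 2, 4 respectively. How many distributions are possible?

34

Without the upper bounds there are C(10,3) = 120 ways to split 7 among 4 bags.
Subtract solutions that violate a single cap (substitute x_i' = x_i − (cap_i+1)): x_1 ≥ 5 gives C(5,3) = 10; x_2 ≥ 3 gives C(7,3) = 35; x_3 ≥ 3 gives C(7,3) = 35; x_4 ≥ 5 gives C(5,3) = 10. Together 90.
Add back pairs where two caps are both exceeded: 0 + 0 + 0 + 4 + 0 + 0 = 4.
By inclusion–exclusion the count is 120 − 90 + 4 = 34.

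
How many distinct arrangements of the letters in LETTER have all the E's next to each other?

Treat the 2 copies of E as a single block. The multiset to arrange is then {EE, L, R, T, T}, 5 items in all.
That gives (5)!/(2!) = 60 arrangements.

60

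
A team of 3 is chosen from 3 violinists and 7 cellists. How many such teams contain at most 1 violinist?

Split by how many violinists are chosen (0 through 1).
Sum: C(3,0)·C(7,3) + C(3,1)·C(7,2) = 35 + 63 = 98.

98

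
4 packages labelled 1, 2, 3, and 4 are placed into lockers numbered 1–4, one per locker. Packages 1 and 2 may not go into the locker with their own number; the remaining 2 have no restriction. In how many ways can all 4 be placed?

Let Aᵢ (for i ∈ {1, 2}) be the placements that put package i in its forbidden locker. Any j of these fix j positions, leaving (4−j)! ways to fill the rest, and there are C(2,j) ways to pick which j.
By inclusion–exclusion, the number of valid placements is Σ_{j=0}^{2} (−1)^j C(2,j)·(4−j)!.
Computing: 24 − 12 + 2 = 14.

14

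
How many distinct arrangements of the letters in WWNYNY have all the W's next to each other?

Treat the 2 copies of W as a single block. The multiset to arrange is then {WW, N, N, Y, Y}, 5 items in all.
That gives (5)!/(2!·2!) = 30 arrangements.

30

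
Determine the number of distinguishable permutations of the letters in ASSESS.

Letter multiplicities in ASSESS: A×1, E×1, S×4.
So there are 6! / (4!) = 30 distinguishable arrangements.

30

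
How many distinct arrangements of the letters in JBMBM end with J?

6

Fix J in the last position and arrange the remaining 4 letters.
Those 4 letters have B appearing twice and M appearing twice, giving (4)!/(2!·2!) = 6.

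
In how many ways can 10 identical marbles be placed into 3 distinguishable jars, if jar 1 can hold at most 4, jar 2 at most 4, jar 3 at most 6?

Ignoring the caps, the number of non-negative solutions to x_1+…+x_3 = 10 is C(12,2) = 66.
Subtract solutions that violate a single cap (substitute x_i' = x_i − (cap_i+1)): x_1 ≥ 5 gives C(7,2) = 21; x_2 ≥ 5 gives C(7,2) = 21; x_3 ≥ 7 gives C(5,2) = 10. Together 52.
Add back pairs where two caps are both exceeded: 1 + 0 + 0 = 1.
By inclusion–exclusion the count is 66 − 52 + 1 = 15.

15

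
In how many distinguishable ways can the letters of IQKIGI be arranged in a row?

Letter multiplicities in IQKIGI: G×1, I×3, K×1, Q×1.
The number of distinct arrangements is 6!/(3!) = 720/6 = 120.

120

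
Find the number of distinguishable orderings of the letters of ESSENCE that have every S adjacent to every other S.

Treat the 2 copies of S as a single block. The multiset to arrange is then {SS, C, E, E, E, N}, 6 items in all.
That gives (6)!/(3!) = 120 arrangements.

120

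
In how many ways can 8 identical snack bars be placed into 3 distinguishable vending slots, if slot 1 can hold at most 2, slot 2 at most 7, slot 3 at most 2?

8

Without the upper bounds there are C(10,2) = 45 ways to split 8 among 3 vending slots.
Subtract solutions that violate a single cap (substitute x_i' = x_i − (cap_i+1)): x_1 ≥ 3 gives C(7,2) = 21; x_2 ≥ 8 gives C(2,2) = 1; x_3 ≥ 3 gives C(7,2) = 21. Together 43.
Add back pairs where two caps are both exceeded: 0 + 6 + 0 = 6.
By inclusion–exclusion the count is 45 − 43 + 6 = 8.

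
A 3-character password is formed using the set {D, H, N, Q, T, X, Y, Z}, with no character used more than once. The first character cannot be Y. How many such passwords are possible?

The first character has 8−1 = 7 choices (anything except Y).
The remaining 2 characters are filled from the other 7 symbols without repetition: 7 × 6 = 42.
Total: 7 × 42 = 294.

294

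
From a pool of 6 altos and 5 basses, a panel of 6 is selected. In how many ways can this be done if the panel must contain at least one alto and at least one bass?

461

Unrestricted: C(11,6) = 462 ways to pick any 6 of the 11.
Subtract selections that omit an entire group: no altos → C(5,6) = 0; no basses → C(6,6) = 1.
Both groups omitted at once is impossible, so 462 − 1 = 461.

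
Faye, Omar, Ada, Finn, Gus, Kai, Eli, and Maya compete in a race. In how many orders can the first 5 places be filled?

There are 8 choices for 1st place, 7 for 2nd, and so on down to 4 for position 5.
That gives 8 × 7 × 6 × 5 × 4 = 6720.

6720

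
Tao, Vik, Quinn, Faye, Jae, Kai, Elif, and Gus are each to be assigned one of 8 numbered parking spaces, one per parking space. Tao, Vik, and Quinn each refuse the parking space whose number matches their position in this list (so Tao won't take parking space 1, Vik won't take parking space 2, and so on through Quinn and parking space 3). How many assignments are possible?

Let Aᵢ (for i ∈ {1, 2, 3}) be the placements that put person i in their forbidden parking space. Any j of these fix j positions, leaving (8−j)! ways to fill the rest, and there are C(3,j) ways to pick which j.
By inclusion–exclusion, the number of valid placements is Σ_{j=0}^{3} (−1)^j C(3,j)·(8−j)!.
Computing: 40320 − 15120 + 2160 − 120 = 27240.

27240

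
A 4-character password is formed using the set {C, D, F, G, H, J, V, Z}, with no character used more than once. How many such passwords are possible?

Choose and order 4 of the 8 symbols: the first character has 8 options, the next 7, then 6, 5.
That product is 8 × 7 × 6 × 5 = 1680.

1680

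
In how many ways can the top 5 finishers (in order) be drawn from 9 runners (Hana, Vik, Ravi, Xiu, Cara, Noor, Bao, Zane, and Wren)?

This is an ordered selection of 5 from 9: P(9,5).
That gives 9 × 8 × 7 × 6 × 5 = 15120.

15120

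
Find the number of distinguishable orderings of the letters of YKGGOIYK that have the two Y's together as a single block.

1260

Treat the 2 copies of Y as a single block. The multiset to arrange is then {YY, G, G, I, K, K, O}, 7 items in all.
That gives (7)!/(2!·2!) = 1260 arrangements.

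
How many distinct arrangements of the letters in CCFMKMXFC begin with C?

Fix C in the first position and arrange the remaining 8 letters.
Those 8 letters have C appearing twice, F appearing twice, and M appearing twice, giving (8)!/(2!·2!·2!) = 5040.

5040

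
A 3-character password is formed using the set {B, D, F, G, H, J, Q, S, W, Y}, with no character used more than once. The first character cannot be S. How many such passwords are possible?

648

The first character has 10−1 = 9 choices (anything except S).
The remaining 2 characters are filled from the other 9 symbols without repetition: 9 × 8 = 72.
Total: 9 × 72 = 648.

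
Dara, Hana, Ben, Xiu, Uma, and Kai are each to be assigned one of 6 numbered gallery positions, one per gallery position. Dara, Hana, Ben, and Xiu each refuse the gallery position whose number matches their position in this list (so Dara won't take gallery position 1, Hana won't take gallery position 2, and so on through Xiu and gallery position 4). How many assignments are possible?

362

Let Aᵢ (for 1 ≤ i ≤ 4) be the placements that put person i in their forbidden gallery position. Any j of these fix j positions, leaving (6−j)! ways to fill the rest, and there are C(4,j) ways to pick which j.
By inclusion–exclusion, the number of valid placements is Σ_{j=0}^{4} (−1)^j C(4,j)·(6−j)!.
Computing: 720 − 480 + 144 − 24 + 2 = 362.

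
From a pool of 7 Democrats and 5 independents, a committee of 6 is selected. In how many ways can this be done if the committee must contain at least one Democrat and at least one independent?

917

Total 6-person selections from all 12: C(12,6) = 924.
Selections missing a whole group: no Democrats → C(5,6) = 0; no independents → C(7,6) = 7.
Both groups omitted at once is impossible, so 924 − 7 = 917.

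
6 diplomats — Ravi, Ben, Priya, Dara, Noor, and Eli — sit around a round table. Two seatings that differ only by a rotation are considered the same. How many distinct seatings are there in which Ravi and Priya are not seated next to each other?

72

All circular seatings of 6 people number (5)! = 120.
Those with Ravi next to Priya: fuse the pair into one unit and seat 5 units around a circle — 2·(4)! = 48.
Subtracting, 120 − 48 = 72.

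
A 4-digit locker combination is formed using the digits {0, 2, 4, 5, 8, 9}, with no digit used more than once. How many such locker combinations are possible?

360

Choose and order 4 of the 6 symbols: the first digit has 6 options, the next 5, then 4, 3.
That product is 6 × 5 × 4 × 3 = 360.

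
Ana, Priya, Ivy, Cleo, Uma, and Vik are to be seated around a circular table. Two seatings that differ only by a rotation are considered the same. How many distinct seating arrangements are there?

Seat Ana anywhere (absorbing the rotational symmetry), then permute the other 5: (5)! = 120.

120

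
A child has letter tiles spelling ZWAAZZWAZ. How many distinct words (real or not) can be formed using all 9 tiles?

Letter multiplicities in ZWAAZZWAZ: A×3, W×2, Z×4.
The number of distinct arrangements is 9!/(4!·3!·2!) = 362880/288 = 1260.

1260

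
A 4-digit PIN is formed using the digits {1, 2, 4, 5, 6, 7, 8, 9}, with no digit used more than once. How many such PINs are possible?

1680

This is a permutation of 4 out of 8: P(8,4) = 8!/4!.
That product is 8 × 7 × 6 × 5 = 1680.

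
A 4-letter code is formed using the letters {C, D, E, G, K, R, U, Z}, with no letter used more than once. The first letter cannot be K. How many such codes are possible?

1470

The first letter has 8−1 = 7 choices (anything except K).
The remaining 3 letters are filled from the other 7 symbols without repetition: 7 × 6 × 5 = 210.
Total: 7 × 210 = 1470.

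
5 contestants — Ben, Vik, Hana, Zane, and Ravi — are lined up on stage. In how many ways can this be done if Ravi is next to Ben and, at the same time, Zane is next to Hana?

24

Treat {Ravi,Ben} as one block (2 orders) and {Zane,Hana} as another (2 orders).
That leaves 3 units to arrange: 2 × 2 × 3! = 4 × 6 = 24.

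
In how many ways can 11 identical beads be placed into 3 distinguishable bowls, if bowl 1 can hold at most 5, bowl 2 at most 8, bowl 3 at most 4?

24

By stars and bars, unrestricted non-negative solutions to x_1+…+x_3 = 11 number C(11+2,2) = 78.
Subtract solutions that violate a single cap (substitute x_i' = x_i − (cap_i+1)): x_1 ≥ 6 gives C(7,2) = 21; x_2 ≥ 9 gives C(4,2) = 6; x_3 ≥ 5 gives C(8,2) = 28. Together 55.
Add back pairs where two caps are both exceeded: 0 + 1 + 0 = 1.
By inclusion–exclusion the count is 78 − 55 + 1 = 24.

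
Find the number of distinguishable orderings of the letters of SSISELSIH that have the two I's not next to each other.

There are 9!/(4!·2!) = 7560 arrangements of SSISELSIH in total.
Arrangements with the I's together: treat II as one letter, giving (8)!/(4!) = 1680.
Hence 7560 − 1680 = 5880.

5880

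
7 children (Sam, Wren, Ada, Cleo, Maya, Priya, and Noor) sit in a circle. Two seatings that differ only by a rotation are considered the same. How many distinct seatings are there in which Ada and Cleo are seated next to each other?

240

Treat {Ada, Cleo} as one unit (2 internal orders) and seat the resulting 6 units around the table: (5)! circular arrangements.
So 2 × (5)! = 2 × 120 = 240.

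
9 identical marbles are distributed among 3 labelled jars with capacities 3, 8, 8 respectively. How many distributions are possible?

Without the upper bounds there are C(11,2) = 55 ways to split 9 among 3 jars.
Subtract solutions that violate a single cap (substitute x_i' = x_i − (cap_i+1)): x_1 ≥ 4 gives C(7,2) = 21; x_2 ≥ 9 gives C(2,2) = 1; x_3 ≥ 9 gives C(2,2) = 1. Together 23.
No two caps can be exceeded simultaneously, so the pair terms are all 0.
By inclusion–exclusion the count is 55 − 23 + 0 = 32.

32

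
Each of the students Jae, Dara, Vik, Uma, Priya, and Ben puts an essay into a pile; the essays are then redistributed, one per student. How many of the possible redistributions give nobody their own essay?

Let Aᵢ be the assignments in which student i gets their own essay. We want the size of the complement of A₁∪…∪A_6.
By inclusion–exclusion this is Σ_{j=0}^{6} (−1)^j C(6,j)·(6−j)!.
Computing: 720 − 720 + 360 − 120 + 30 − 6 + 1 = 265.

265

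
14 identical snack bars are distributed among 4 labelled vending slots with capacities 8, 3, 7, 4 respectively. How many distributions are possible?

By stars and bars, unrestricted non-negative solutions to x_1+…+x_4 = 14 number C(14+3,3) = 680.
Subtract solutions that violate a single cap (substitute x_i' = x_i − (cap_i+1)): x_1 ≥ 9 gives C(8,3) = 56; x_2 ≥ 4 gives C(13,3) = 286; x_3 ≥ 8 gives C(9,3) = 84; x_4 ≥ 5 gives C(12,3) = 220. Together 646.
Add back pairs where two caps are both exceeded: 4 + 0 + 1 + 10 + 56 + 4 = 75.
By inclusion–exclusion the count is 680 − 646 + 75 = 109.

109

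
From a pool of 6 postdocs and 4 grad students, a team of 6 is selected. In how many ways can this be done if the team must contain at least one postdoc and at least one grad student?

Total 6-person selections from all 10: C(10,6) = 210.
Subtract selections that omit an entire group: no postdocs → C(4,6) = 0; no grad students → C(6,6) = 1.
Both groups omitted at once is impossible, so 210 − 1 = 209.

209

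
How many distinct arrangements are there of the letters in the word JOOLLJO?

210

JOOLLJO has 7 letters with J appearing twice, L appearing twice, and O appearing 3 times.
Dividing 7! = 5040 by 3!·2!·2! = 24 for the repeated letters gives 210.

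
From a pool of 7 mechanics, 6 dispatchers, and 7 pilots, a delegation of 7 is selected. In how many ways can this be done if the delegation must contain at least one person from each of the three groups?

Total 7-person selections from all 20: C(20,7) = 77520.
Subtract selections that omit an entire group: no mechanics → C(13,7) = 1716; no dispatchers → C(14,7) = 3432; no pilots → C(13,7) = 1716.
Add back selections omitting two groups (i.e. drawn from a single group): C(7,7) + C(6,7) + C(7,7) = 2.
By inclusion–exclusion: 77520 − 6864 + 2 = 70658.

70658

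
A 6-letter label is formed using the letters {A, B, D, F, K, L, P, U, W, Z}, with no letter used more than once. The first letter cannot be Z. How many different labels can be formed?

136080

The first letter has 10−1 = 9 choices (anything except Z).
The remaining 5 letters are filled from the other 9 symbols without repetition: 9 × 8 × 7 × 6 × 5 = 15120.
Total: 9 × 15120 = 136080.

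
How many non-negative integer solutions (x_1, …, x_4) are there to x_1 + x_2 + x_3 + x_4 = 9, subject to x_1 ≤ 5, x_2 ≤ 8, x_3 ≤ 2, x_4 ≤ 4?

Ignoring the caps, the number of non-negative solutions to x_1+…+x_4 = 9 is C(12,3) = 220.
Subtract solutions that violate a single cap (substitute x_i' = x_i − (cap_i+1)): x_1 ≥ 6 gives C(6,3) = 20; x_2 ≥ 9 gives C(3,3) = 1; x_3 ≥ 3 gives C(9,3) = 84; x_4 ≥ 5 gives C(7,3) = 35. Together 140.
Add back pairs where two caps are both exceeded: 0 + 1 + 0 + 0 + 0 + 4 = 5.
By inclusion–exclusion the count is 220 − 140 + 5 = 85.

85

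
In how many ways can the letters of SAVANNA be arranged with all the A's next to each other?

60

Treat the 3 copies of A as a single block. The multiset to arrange is then {AAA, N, N, S, V}, 5 items in all.
That gives (5)!/(2!) = 60 arrangements.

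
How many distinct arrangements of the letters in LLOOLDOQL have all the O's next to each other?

Treat the 3 copies of O as a single block. The multiset to arrange is then {OOO, D, L, L, L, L, Q}, 7 items in all.
That gives (7)!/(4!) = 210 arrangements.

210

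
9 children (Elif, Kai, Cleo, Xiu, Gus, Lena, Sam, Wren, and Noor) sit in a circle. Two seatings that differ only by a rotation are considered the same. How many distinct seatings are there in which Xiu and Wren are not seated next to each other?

All circular seatings of 9 people number (8)! = 40320.
Seatings with Xiu beside Wren: treat them as a block with 2 internal orders, giving 2 × (7)! = 10080.
Subtracting, 40320 − 10080 = 30240.

30240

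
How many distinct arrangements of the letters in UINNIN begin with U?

Fix U in the first position and arrange the remaining 5 letters.
Those 5 letters have I appearing twice and N appearing 3 times, giving (5)!/(3!·2!) = 10.

10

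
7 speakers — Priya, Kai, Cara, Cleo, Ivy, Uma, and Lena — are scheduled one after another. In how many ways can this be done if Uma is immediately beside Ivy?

Place the 5 others and the Uma-Ivy pair as 6 objects in a line; the pair has 2 internal arrangements.
So the count is 2·(6)! = 1440.

1440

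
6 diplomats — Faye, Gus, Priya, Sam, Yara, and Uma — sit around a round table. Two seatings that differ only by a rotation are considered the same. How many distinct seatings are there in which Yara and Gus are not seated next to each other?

All circular seatings of 6 people number (5)! = 120.
Those with Yara next to Gus: fuse the pair into one unit and seat 5 units around a circle — 2·(4)! = 48.
Subtracting, 120 − 48 = 72.

72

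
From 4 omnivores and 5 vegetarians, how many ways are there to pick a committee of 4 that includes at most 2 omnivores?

105

Split by how many omnivores are chosen (0 through 2).
Sum: C(4,0)·C(5,4) + C(4,1)·C(5,3) + C(4,2)·C(5,2) = 5 + 40 + 60 = 105.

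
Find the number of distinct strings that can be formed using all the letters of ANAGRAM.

840

The 7 letters of ANAGRAM have repeats: A appearing 3 times.
The number of distinct arrangements is 7!/(3!) = 5040/6 = 840.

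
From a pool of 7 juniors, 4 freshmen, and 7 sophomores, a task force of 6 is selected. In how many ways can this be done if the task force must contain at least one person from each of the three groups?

Total 6-person selections from all 18: C(18,6) = 18564.
Selections missing a whole group: no juniors → C(11,6) = 462; no freshmen → C(14,6) = 3003; no sophomores → C(11,6) = 462.
Add back selections omitting two groups (i.e. drawn from a single group): C(7,6) + C(4,6) + C(7,6) = 14.
By inclusion–exclusion: 18564 − 3927 + 14 = 14651.

14651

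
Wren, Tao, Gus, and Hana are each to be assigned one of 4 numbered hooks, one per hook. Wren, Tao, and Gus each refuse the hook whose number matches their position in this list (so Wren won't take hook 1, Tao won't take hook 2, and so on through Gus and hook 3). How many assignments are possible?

11

Let Aᵢ (for i ∈ {1, 2, 3}) be the placements that put person i in their forbidden hook. Any j of these fix j positions, leaving (4−j)! ways to fill the rest, and there are C(3,j) ways to pick which j.
By inclusion–exclusion, the number of valid placements is Σ_{j=0}^{3} (−1)^j C(3,j)·(4−j)!.
Computing: 24 − 18 + 6 − 1 = 11.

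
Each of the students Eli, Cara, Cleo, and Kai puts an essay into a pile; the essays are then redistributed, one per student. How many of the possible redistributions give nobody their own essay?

9

Count assignments avoiding every fixed point. For any j of the 4 students fixed to their own essay, the other 4−j can be arranged in (4−j)! ways.
By inclusion–exclusion this is Σ_{j=0}^{4} (−1)^j C(4,j)·(4−j)!.
Computing: 24 − 24 + 12 − 4 + 1 = 9.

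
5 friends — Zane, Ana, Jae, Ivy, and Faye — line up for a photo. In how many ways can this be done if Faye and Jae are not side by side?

72

Of the 5! = 120 arrangements, those with Faye and Jae adjacent number 2 × 4! = 48 (treat the pair as a block with 2 internal orders).
So 120 − 48 = 72 arrangements keep them apart.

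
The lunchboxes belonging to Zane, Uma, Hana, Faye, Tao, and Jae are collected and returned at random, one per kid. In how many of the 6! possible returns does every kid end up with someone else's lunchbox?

Let Aᵢ be the assignments in which kid i gets their own lunchbox. We want the size of the complement of A₁∪…∪A_6.
By inclusion–exclusion this is Σ_{j=0}^{6} (−1)^j C(6,j)·(6−j)!.
Computing: 720 − 720 + 360 − 120 + 30 − 6 + 1 = 265.

265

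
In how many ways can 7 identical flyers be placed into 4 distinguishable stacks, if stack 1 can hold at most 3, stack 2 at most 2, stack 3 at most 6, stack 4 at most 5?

61

By stars and bars, unrestricted non-negative solutions to x_1+…+x_4 = 7 number C(7+3,3) = 120.
Subtract solutions that violate a single cap (substitute x_i' = x_i − (cap_i+1)): x_1 ≥ 4 gives C(6,3) = 20; x_2 ≥ 3 gives C(7,3) = 35; x_3 ≥ 7 gives C(3,3) = 1; x_4 ≥ 6 gives C(4,3) = 4. Together 60.
Add back pairs where two caps are both exceeded: 1 + 0 + 0 + 0 + 0 + 0 = 1.
By inclusion–exclusion the count is 120 − 60 + 1 = 61.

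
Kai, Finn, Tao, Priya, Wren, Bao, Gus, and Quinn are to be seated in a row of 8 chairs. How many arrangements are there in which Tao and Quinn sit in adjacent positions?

Place the 6 others and the Tao-Quinn pair as 7 objects in a line; the pair has 2 internal arrangements.
That gives 2 × 7! = 2 × 5040 = 10080.

10080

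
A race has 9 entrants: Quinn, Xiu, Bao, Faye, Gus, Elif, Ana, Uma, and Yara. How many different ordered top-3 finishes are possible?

There are 9 choices for 1st place, 8 for 2nd, and 7 for 3rd.
That gives 9 × 8 × 7 = 504.

504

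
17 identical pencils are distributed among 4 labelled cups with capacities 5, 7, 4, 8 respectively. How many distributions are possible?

106

Without the upper bounds there are C(20,3) = 1140 ways to split 17 among 4 cups.
Subtract solutions that violate a single cap (substitute x_i' = x_i − (cap_i+1)): x_1 ≥ 6 gives C(14,3) = 364; x_2 ≥ 8 gives C(12,3) = 220; x_3 ≥ 5 gives C(15,3) = 455; x_4 ≥ 9 gives C(11,3) = 165. Together 1204.
Add back pairs where two caps are both exceeded: 20 + 84 + 10 + 35 + 1 + 20 = 170.
By inclusion–exclusion the count is 1140 − 1204 + 170 = 106.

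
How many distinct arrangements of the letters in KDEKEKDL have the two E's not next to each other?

1260

Total arrangements of KDEKEKDL: 8!/(3!·2!·2!) = 1680.
Arrangements with the E's together: treat EE as one letter, giving (7)!/(3!·2!) = 420.
Hence 1680 − 420 = 1260.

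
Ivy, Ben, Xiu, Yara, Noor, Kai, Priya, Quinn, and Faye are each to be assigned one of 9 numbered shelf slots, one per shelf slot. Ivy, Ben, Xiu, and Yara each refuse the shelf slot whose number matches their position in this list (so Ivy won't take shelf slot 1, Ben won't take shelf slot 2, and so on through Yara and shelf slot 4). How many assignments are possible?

Let Aᵢ (for 1 ≤ i ≤ 4) be the placements that put person i in their forbidden shelf slot. Any j of these fix j positions, leaving (9−j)! ways to fill the rest, and there are C(4,j) ways to pick which j.
By inclusion–exclusion, the number of valid placements is Σ_{j=0}^{4} (−1)^j C(4,j)·(9−j)!.
Computing: 362880 − 161280 + 30240 − 2880 + 120 = 229080.

229080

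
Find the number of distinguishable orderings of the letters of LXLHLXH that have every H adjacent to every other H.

Treat the 2 copies of H as a single block. The multiset to arrange is then {HH, L, L, L, X, X}, 6 items in all.
That gives (6)!/(3!·2!) = 60 arrangements.

60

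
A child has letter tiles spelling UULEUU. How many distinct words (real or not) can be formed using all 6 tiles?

30

The 6 letters of UULEUU have repeats: U appearing 4 times.
Dividing 6! = 720 by 4! = 24 for the repeated letters gives 30.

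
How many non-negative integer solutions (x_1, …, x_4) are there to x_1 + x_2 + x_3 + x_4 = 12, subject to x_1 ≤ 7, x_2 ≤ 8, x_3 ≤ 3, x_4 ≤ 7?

202

By stars and bars, unrestricted non-negative solutions to x_1+…+x_4 = 12 number C(12+3,3) = 455.
Subtract solutions that violate a single cap (substitute x_i' = x_i − (cap_i+1)): x_1 ≥ 8 gives C(7,3) = 35; x_2 ≥ 9 gives C(6,3) = 20; x_3 ≥ 4 gives C(11,3) = 165; x_4 ≥ 8 gives C(7,3) = 35. Together 255.
Add back pairs where two caps are both exceeded: 0 + 1 + 0 + 0 + 0 + 1 = 2.
By inclusion–exclusion the count is 455 − 255 + 2 = 202.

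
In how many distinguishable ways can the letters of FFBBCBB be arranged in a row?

105

Letter multiplicities in FFBBCBB: B×4, C×1, F×2.
So there are 7! / (4!·2!) = 105 distinguishable arrangements.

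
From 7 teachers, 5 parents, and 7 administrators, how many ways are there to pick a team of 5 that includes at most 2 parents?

Split by how many parents are chosen (0 through 2).
Sum: C(5,0)·C(14,5) + C(5,1)·C(14,4) + C(5,2)·C(14,3) = 2002 + 5005 + 3640 = 10647.

10647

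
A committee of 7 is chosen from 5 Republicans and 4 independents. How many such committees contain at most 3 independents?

Split by how many independents are chosen (0 through 3).
Sum: C(4,0)·C(5,7) + C(4,1)·C(5,6) + C(4,2)·C(5,5) + C(4,3)·C(5,4) = 0 + 0 + 6 + 20 = 26.

26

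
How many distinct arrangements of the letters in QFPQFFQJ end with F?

With the last slot taken by F, it remains to arrange the other 7 letters (QPQFFQJ).
Those 7 letters have F appearing twice and Q appearing 3 times, giving (7)!/(3!·2!) = 420.

420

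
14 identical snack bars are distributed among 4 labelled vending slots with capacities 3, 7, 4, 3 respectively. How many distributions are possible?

By stars and bars, unrestricted non-negative solutions to x_1+…+x_4 = 14 number C(14+3,3) = 680.
Subtract solutions that violate a single cap (substitute x_i' = x_i − (cap_i+1)): x_1 ≥ 4 gives C(13,3) = 286; x_2 ≥ 8 gives C(9,3) = 84; x_3 ≥ 5 gives C(12,3) = 220; x_4 ≥ 4 gives C(13,3) = 286. Together 876.
Add back pairs where two caps are both exceeded: 10 + 56 + 84 + 4 + 10 + 56 = 220.
Subtract triples: 0 + 0 + 4 + 0 = 4.
By inclusion–exclusion the count is 680 − 876 + 220 − 4 = 20.

20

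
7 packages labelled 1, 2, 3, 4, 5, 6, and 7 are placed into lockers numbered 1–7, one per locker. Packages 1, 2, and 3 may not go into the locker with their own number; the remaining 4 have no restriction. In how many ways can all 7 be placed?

3216

Let Aᵢ (for i ∈ {1, 2, 3}) be the placements that put package i in its forbidden locker. Any j of these fix j positions, leaving (7−j)! ways to fill the rest, and there are C(3,j) ways to pick which j.
By inclusion–exclusion, the number of valid placements is Σ_{j=0}^{3} (−1)^j C(3,j)·(7−j)!.
Computing: 5040 − 2160 + 360 − 24 = 3216.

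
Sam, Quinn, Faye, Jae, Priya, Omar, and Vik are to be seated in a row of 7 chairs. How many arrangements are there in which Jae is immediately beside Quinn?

1440

Place the 5 others and the Jae-Quinn pair as 6 objects in a line; the pair has 2 internal arrangements.
So the count is 2·(6)! = 1440.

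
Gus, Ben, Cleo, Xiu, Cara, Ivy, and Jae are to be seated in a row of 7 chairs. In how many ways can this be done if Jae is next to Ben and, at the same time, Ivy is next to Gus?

Treat {Jae,Ben} as one block (2 orders) and {Ivy,Gus} as another (2 orders).
That leaves 5 units to arrange: 2 × 2 × 5! = 4 × 120 = 480.

480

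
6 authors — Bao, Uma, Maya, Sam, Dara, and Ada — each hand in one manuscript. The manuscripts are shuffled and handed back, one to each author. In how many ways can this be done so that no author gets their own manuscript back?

265

Let Aᵢ be the assignments in which author i gets their own manuscript. We want the size of the complement of A₁∪…∪A_6.
By inclusion–exclusion this is Σ_{j=0}^{6} (−1)^j C(6,j)·(6−j)!.
Computing: 720 − 720 + 360 − 120 + 30 − 6 + 1 = 265.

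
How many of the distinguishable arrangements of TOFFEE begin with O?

30

With the first slot taken by O, it remains to arrange the other 5 letters (TFFEE).
Those 5 letters have E appearing twice and F appearing twice, giving (5)!/(2!·2!) = 30.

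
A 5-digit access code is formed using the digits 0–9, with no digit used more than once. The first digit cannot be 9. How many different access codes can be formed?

27216

The first digit has 10−1 = 9 choices (anything except 9).
The remaining 4 digits are filled from the other 9 symbols without repetition: 9 × 8 × 7 × 6 = 3024.
Total: 9 × 3024 = 27216.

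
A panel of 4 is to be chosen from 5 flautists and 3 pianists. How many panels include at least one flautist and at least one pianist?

65

Total 4-person selections from all 8: C(8,4) = 70.
Subtract selections that omit an entire group: no flautists → C(3,4) = 0; no pianists → C(5,4) = 5.
Both groups omitted at once is impossible, so 70 − 5 = 65.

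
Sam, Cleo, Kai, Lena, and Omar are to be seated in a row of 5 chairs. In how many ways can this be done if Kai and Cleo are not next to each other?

There are 5! = 120 arrangements in all. If Kai and Cleo are adjacent, merging them into one block gives 2·(4)! = 48 arrangements.
So 120 − 48 = 72 arrangements keep them apart.

72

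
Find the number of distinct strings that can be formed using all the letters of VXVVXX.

20

Letter multiplicities in VXVVXX: V×3, X×3.
The number of distinct arrangements is 6!/(3!·3!) = 720/36 = 20.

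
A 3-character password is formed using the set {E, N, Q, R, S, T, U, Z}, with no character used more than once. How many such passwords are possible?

336

This is a permutation of 3 out of 8: P(8,3) = 8!/5!.
8 × 7 × 6 = 336.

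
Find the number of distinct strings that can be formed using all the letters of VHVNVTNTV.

3780

VHVNVTNTV has 9 letters with N appearing twice, T appearing twice, and V appearing 4 times.
Dividing 9! = 362880 by 4!·2!·2! = 96 for the repeated letters gives 3780.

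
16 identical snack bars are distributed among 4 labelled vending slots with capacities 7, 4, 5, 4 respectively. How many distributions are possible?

Without the upper bounds there are C(19,3) = 969 ways to split 16 among 4 vending slots.
Subtract solutions that violate a single cap (substitute x_i' = x_i − (cap_i+1)): x_1 ≥ 8 gives C(11,3) = 165; x_2 ≥ 5 gives C(14,3) = 364; x_3 ≥ 6 gives C(13,3) = 286; x_4 ≥ 5 gives C(14,3) = 364. Together 1179.
Add back pairs where two caps are both exceeded: 20 + 10 + 20 + 56 + 84 + 56 = 246.
Subtract triples: 0 + 0 + 0 + 1 = 1.
By inclusion–exclusion the count is 969 − 1179 + 246 − 1 = 35.

35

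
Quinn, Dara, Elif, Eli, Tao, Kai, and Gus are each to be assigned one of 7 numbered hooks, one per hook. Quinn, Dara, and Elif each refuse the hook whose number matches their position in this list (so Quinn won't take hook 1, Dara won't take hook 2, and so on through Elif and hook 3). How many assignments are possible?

Let Aᵢ (for i ∈ {1, 2, 3}) be the placements that put person i in their forbidden hook. Any j of these fix j positions, leaving (7−j)! ways to fill the rest, and there are C(3,j) ways to pick which j.
By inclusion–exclusion, the number of valid placements is Σ_{j=0}^{3} (−1)^j C(3,j)·(7−j)!.
Computing: 5040 − 2160 + 360 − 24 = 3216.

3216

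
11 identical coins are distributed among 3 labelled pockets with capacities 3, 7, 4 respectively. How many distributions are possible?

10

Without the upper bounds there are C(13,2) = 78 ways to split 11 among 3 pockets.
Subtract solutions that violate a single cap (substitute x_i' = x_i − (cap_i+1)): x_1 ≥ 4 gives C(9,2) = 36; x_2 ≥ 8 gives C(5,2) = 10; x_3 ≥ 5 gives C(8,2) = 28. Together 74.
Add back pairs where two caps are both exceeded: 0 + 6 + 0 = 6.
By inclusion–exclusion the count is 78 − 74 + 6 = 10.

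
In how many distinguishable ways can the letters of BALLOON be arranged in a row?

1260

Letter multiplicities in BALLOON: A×1, B×1, L×2, N×1, O×2.
Dividing 7! = 5040 by 2!·2! = 4 for the repeated letters gives 1260.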